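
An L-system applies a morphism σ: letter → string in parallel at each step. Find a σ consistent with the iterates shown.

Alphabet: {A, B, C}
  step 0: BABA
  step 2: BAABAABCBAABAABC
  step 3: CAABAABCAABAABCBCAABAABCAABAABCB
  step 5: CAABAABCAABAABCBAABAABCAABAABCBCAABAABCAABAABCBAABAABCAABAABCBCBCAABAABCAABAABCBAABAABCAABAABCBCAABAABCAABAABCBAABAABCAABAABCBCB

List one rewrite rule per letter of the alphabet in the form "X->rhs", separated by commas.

  step 2 ⇒ step 3: BAABAABCBAABAABC ⇒ C·AAB·AAB·C·AAB·AAB·C·B·C·AAB·AAB·C·AAB·AAB·C·B
    A ↦ AAB
    B ↦ C
    C ↦ B

A->AAB, B->C, C->B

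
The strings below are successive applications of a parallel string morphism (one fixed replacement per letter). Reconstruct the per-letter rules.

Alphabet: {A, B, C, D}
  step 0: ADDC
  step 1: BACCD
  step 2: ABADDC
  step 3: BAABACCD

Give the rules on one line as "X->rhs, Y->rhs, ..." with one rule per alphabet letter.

A->BA, B->A, C->D, D->C

  step 2 ⇒ step 3: ABADDC ⇒ BA·A·BA·C·C·D
    A ↦ BA
    B ↦ A
    C ↦ D
    D ↦ C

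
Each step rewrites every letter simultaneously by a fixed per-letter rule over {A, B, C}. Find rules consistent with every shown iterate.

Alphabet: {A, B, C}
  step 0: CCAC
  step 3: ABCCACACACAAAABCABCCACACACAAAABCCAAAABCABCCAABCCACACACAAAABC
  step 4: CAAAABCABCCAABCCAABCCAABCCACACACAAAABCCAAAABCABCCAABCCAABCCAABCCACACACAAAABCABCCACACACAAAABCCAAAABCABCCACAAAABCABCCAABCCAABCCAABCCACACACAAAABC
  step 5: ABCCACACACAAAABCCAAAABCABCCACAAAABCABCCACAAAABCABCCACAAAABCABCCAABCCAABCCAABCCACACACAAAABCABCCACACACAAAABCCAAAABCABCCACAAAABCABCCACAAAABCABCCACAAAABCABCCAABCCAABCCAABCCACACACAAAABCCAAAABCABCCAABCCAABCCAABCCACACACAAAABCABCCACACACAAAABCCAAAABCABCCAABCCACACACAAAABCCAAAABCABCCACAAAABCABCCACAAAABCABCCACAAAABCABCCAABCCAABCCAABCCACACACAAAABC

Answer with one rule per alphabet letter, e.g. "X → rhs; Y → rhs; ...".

A->CA, B->AA, C->ABC

  step 4 ⇒ step 5: CAAAABCABCCAABCCAABCCAABCCACACACAAAABCCAAAABCABCCAABCCAABCCAABCCACACACAAAABCABCCACACACAAAABCCAAAABCABCCACAAAABCABCCAABCCAABCCAABCCACACACAAAABC ⇒ ABC·CA·CA·CA·CA·AA·ABC·CA·AA·ABC·ABC·CA·CA·AA·ABC·ABC·CA·CA·AA·ABC·ABC·CA·CA·AA·ABC·ABC·CA·ABC·CA·ABC·CA·ABC·CA·CA·CA·CA·AA·ABC·ABC·CA·CA·CA·CA·AA·ABC·CA·AA·ABC·ABC·CA·CA·AA·ABC·ABC·CA·CA·AA·ABC·ABC·CA·CA·AA·ABC·ABC·CA·ABC·CA·ABC·CA·ABC·CA·CA·CA·CA·AA·ABC·CA·AA·ABC·ABC·CA·ABC·CA·ABC·CA·ABC·CA·CA·CA·CA·AA·ABC·ABC·CA·CA·CA·CA·AA·ABC·CA·AA·ABC·ABC·CA·ABC·CA·CA·CA·CA·AA·ABC·CA·AA·ABC·ABC·CA·CA·AA·ABC·ABC·CA·CA·AA·ABC·ABC·CA·CA·AA·ABC·ABC·CA·ABC·CA·ABC·CA·ABC·CA·CA·CA·CA·AA·ABC
    A ↦ CA
    B ↦ AA
    C ↦ ABC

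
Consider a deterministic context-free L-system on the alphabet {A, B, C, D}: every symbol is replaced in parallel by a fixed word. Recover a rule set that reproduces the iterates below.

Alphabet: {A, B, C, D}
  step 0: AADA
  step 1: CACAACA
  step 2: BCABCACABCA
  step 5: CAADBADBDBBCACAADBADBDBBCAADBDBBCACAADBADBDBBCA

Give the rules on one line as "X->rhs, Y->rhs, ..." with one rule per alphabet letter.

A->CA, B->DB, C->B, D->A

  step 1 ⇒ step 2: CACAACA ⇒ B·CA·B·CA·CA·B·CA
    A ↦ CA
    C ↦ B
    B ↦ DB  (constrained at step 2)
  step 0 ⇒ step 1: AADA ⇒ CA·CA·A·CA
    D ↦ A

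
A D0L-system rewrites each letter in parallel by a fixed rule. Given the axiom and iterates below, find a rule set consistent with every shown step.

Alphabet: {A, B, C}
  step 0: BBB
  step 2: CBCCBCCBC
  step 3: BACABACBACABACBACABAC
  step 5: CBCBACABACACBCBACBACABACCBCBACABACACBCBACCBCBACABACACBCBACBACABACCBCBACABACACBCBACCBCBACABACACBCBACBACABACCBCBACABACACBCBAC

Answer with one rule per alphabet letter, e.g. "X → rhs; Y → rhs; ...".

  step 2 ⇒ step 3: CBCCBCCBC ⇒ BAC·A·BAC·BAC·A·BAC·BAC·A·BAC
    B ↦ A
    C ↦ BAC
    A ↦ CBC  (constrained at step 3)

A->CBC, B->A, C->BAC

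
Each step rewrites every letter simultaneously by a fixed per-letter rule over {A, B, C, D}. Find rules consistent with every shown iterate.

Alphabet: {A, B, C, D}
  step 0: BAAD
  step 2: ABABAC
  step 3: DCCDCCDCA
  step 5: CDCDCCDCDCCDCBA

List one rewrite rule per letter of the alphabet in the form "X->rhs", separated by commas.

  step 2 ⇒ step 3: ABABAC ⇒ DC·C·DC·C·DC·A
    A ↦ DC
    B ↦ C
    C ↦ A
    D ↦ B  (constrained at step 0)

A->DC, B->C, C->A, D->B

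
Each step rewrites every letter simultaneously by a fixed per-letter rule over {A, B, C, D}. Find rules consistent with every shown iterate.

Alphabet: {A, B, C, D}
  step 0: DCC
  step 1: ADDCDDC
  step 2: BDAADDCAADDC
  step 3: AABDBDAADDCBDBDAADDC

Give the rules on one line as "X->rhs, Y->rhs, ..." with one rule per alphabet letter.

  step 2 ⇒ step 3: BDAADDCAADDC ⇒ A·A·BD·BD·A·A·DDC·BD·BD·A·A·DDC
    A ↦ BD
    B ↦ A
    C ↦ DDC
    D ↦ A

A->BD, B->A, C->DDC, D->A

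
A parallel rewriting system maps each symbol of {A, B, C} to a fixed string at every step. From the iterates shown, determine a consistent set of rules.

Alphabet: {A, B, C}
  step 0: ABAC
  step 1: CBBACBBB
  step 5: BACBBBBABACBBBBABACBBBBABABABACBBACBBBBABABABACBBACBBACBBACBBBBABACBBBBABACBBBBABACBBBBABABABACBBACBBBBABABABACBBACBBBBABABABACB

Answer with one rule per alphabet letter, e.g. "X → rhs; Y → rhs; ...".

A->CB, B->BA, C->BB

  step 0 ⇒ step 1: ABAC ⇒ CB·BA·CB·BB
    A ↦ CB
    B ↦ BA
    C ↦ BB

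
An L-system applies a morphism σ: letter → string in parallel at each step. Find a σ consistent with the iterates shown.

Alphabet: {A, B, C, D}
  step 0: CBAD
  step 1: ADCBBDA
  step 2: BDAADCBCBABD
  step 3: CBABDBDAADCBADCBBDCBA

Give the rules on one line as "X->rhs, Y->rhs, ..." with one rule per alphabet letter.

A->BD, B->CB, C->AD, D->A

  step 2 ⇒ step 3: BDAADCBCBABD ⇒ CB·A·BD·BD·A·AD·CB·AD·CB·BD·CB·A
    A ↦ BD
    B ↦ CB
    C ↦ AD
    D ↦ A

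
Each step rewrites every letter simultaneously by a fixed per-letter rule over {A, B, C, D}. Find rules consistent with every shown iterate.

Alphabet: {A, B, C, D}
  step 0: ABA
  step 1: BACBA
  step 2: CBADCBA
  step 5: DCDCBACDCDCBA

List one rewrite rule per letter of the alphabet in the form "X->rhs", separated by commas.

  step 1 ⇒ step 2: BACBA ⇒ C·BA·D·C·BA
    A ↦ BA
    B ↦ C
    C ↦ D
    D ↦ C  (constrained at step 2)

A->BA, B->C, C->D, D->C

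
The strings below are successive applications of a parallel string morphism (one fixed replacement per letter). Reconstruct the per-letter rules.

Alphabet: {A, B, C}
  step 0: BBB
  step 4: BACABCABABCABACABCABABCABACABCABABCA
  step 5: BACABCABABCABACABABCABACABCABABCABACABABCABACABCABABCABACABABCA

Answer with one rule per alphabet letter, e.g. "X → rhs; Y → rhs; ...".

A->CA, B->BA, C->B

  step 4 ⇒ step 5: BACABCABABCABACABCABABCABACABCABABCA ⇒ BA·CA·B·CA·BA·B·CA·BA·CA·BA·B·CA·BA·CA·B·CA·BA·B·CA·BA·CA·BA·B·CA·BA·CA·B·CA·BA·B·CA·BA·CA·BA·B·CA
    A ↦ CA
    B ↦ BA
    C ↦ B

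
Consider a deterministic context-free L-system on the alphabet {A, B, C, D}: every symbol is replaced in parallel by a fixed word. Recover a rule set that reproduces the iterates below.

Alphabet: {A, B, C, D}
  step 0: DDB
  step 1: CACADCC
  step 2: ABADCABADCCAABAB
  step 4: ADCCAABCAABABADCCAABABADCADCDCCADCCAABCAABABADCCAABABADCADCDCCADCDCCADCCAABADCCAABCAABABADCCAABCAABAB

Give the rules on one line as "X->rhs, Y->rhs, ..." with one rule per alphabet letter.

A->ADC, B->DCC, C->AB, D->CA

  step 1 ⇒ step 2: CACADCC ⇒ AB·ADC·AB·ADC·CA·AB·AB
    A ↦ ADC
    C ↦ AB
    D ↦ CA
  step 0 ⇒ step 1: DDB ⇒ CA·CA·DCC
    B ↦ DCC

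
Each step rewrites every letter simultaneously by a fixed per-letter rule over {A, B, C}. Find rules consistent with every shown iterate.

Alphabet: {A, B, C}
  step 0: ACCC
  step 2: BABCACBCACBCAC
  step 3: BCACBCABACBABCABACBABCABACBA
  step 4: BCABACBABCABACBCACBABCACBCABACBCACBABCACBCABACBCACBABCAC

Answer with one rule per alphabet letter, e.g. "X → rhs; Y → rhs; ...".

A->C, B->BCA, C->BA

  step 3 ⇒ step 4: BCACBCABACBABCABACBABCABACBA ⇒ BCA·BA·C·BA·BCA·BA·C·BCA·C·BA·BCA·C·BCA·BA·C·BCA·C·BA·BCA·C·BCA·BA·C·BCA·C·BA·BCA·C
    A ↦ C
    B ↦ BCA
    C ↦ BA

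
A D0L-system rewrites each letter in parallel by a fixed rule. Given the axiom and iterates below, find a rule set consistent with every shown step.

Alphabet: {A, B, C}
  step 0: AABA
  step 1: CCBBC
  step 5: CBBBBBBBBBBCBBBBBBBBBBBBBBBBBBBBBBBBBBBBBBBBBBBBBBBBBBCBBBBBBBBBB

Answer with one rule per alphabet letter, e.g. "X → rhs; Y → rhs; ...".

A->C, B->BB, C->AB

  step 0 ⇒ step 1: AABA ⇒ C·C·BB·C
    A ↦ C
    B ↦ BB
    C ↦ AB  (constrained at step 1)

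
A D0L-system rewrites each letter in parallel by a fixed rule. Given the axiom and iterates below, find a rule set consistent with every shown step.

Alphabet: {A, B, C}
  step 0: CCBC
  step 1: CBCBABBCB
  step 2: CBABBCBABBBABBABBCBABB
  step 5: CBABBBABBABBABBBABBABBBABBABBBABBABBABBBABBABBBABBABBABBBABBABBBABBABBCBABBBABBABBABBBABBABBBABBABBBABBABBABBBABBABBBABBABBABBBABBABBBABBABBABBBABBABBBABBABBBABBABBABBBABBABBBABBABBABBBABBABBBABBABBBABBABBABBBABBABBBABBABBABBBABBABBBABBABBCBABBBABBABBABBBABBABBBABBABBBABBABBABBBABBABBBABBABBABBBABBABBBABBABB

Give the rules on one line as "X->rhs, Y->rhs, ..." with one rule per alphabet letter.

  step 1 ⇒ step 2: CBCBABBCB ⇒ CB·ABB·CB·ABB·B·ABB·ABB·CB·ABB
    A ↦ B
    B ↦ ABB
    C ↦ CB

A->B, B->ABB, C->CB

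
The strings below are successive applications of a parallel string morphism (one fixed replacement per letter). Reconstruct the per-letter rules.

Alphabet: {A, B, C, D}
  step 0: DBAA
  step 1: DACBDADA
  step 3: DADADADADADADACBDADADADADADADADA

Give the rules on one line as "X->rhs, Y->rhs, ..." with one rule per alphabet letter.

A->DA, B->CB, C->DA, D->DA

  step 0 ⇒ step 1: DBAA ⇒ DA·CB·DA·DA
    A ↦ DA
    B ↦ CB
    D ↦ DA
    C ↦ DA  (constrained at step 1)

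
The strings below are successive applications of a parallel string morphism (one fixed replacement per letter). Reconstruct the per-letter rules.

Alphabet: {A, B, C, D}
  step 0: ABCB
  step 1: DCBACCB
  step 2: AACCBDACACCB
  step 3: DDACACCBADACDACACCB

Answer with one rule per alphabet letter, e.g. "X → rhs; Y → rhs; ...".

  step 2 ⇒ step 3: AACCBDACACCB ⇒ D·D·AC·AC·CB·A·D·AC·D·AC·AC·CB
    A ↦ D
    B ↦ CB
    C ↦ AC
    D ↦ A

A->D, B->CB, C->AC, D->A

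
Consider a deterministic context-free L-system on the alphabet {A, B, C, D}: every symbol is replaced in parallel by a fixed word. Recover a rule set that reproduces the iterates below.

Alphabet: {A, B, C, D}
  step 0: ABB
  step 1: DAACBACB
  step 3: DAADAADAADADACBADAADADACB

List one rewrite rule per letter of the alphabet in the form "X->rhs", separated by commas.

A->DA, B->ACB, C->D, D->A

  step 0 ⇒ step 1: ABB ⇒ DA·ACB·ACB
    A ↦ DA
    B ↦ ACB
    C ↦ D  (constrained at step 1)
    D ↦ A  (constrained at step 1)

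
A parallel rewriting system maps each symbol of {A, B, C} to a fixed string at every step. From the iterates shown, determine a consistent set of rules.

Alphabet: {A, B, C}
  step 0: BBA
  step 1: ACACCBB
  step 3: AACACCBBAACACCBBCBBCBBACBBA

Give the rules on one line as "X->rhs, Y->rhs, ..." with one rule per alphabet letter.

  step 0 ⇒ step 1: BBA ⇒ AC·AC·CBB
    A ↦ CBB
    B ↦ AC
    C ↦ A  (constrained at step 1)

A->CBB, B->AC, C->A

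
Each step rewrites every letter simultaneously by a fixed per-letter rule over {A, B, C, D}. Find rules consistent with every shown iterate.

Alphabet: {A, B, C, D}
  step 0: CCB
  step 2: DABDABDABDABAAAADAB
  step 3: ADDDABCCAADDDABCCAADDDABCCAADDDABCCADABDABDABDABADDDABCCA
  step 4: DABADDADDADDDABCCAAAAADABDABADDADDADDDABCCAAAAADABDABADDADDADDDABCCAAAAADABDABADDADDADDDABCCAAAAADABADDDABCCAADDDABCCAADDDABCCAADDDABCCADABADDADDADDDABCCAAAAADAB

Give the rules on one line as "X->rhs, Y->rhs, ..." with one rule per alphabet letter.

  step 3 ⇒ step 4: ADDDABCCAADDDABCCAADDDABCCAADDDABCCADABDABDABDABADDDABCCA ⇒ DAB·ADD·ADD·ADD·DAB·CCA·AA·AA·DAB·DAB·ADD·ADD·ADD·DAB·CCA·AA·AA·DAB·DAB·ADD·ADD·ADD·DAB·CCA·AA·AA·DAB·DAB·ADD·ADD·ADD·DAB·CCA·AA·AA·DAB·ADD·DAB·CCA·ADD·DAB·CCA·ADD·DAB·CCA·ADD·DAB·CCA·DAB·ADD·ADD·ADD·DAB·CCA·AA·AA·DAB
    A ↦ DAB
    B ↦ CCA
    C ↦ AA
    D ↦ ADD

A->DAB, B->CCA, C->AA, D->ADD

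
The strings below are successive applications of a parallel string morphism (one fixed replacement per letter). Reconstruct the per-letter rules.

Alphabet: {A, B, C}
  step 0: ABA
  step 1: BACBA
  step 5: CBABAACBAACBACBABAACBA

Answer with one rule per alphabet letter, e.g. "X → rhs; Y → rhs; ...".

  step 0 ⇒ step 1: ABA ⇒ BA·C·BA
    A ↦ BA
    B ↦ C
    C ↦ A  (constrained at step 1)

A->BA, B->C, C->A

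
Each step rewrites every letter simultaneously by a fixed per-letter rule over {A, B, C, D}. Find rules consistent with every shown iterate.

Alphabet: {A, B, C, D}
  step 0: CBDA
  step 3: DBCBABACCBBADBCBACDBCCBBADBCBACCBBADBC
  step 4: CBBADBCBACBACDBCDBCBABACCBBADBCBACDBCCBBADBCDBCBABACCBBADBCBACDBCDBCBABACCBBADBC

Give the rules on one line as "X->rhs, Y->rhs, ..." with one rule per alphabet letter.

  step 3 ⇒ step 4: DBCBABACCBBADBCBACDBCCBBADBCBACCBBADBC ⇒ CB·BA·DBC·BA·C·BA·C·DBC·DBC·BA·BA·C·CB·BA·DBC·BA·C·DBC·CB·BA·DBC·DBC·BA·BA·C·CB·BA·DBC·BA·C·DBC·DBC·BA·BA·C·CB·BA·DBC
    A ↦ C
    B ↦ BA
    C ↦ DBC
    D ↦ CB

A->C, B->BA, C->DBC, D->CB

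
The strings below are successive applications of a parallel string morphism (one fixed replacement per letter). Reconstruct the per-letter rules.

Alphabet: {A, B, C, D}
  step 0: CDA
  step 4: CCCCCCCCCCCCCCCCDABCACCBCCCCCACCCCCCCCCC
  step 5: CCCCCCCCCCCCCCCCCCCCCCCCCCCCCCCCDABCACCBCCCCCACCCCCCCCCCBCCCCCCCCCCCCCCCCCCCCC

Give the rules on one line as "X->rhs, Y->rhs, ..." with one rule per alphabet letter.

  step 4 ⇒ step 5: CCCCCCCCCCCCCCCCDABCACCBCCCCCACCCCCCCCCC ⇒ CC·CC·CC·CC·CC·CC·CC·CC·CC·CC·CC·CC·CC·CC·CC·CC·DA·BC·A·CC·BC·CC·CC·A·CC·CC·CC·CC·CC·BC·CC·CC·CC·CC·CC·CC·CC·CC·CC·CC
    A ↦ BC
    B ↦ A
    C ↦ CC
    D ↦ DA

A->BC, B->A, C->CC, D->DA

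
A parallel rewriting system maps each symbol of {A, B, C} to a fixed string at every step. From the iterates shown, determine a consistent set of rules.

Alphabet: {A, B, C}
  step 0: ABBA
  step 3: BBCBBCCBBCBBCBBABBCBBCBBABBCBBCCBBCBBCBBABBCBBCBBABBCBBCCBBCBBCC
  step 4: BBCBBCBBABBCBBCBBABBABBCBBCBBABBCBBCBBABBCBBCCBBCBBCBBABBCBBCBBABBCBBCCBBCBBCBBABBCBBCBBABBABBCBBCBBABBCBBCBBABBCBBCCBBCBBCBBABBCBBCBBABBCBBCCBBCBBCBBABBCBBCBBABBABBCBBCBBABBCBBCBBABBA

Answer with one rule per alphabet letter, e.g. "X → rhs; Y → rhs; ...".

  step 3 ⇒ step 4: BBCBBCCBBCBBCBBABBCBBCBBABBCBBCCBBCBBCBBABBCBBCBBABBCBBCCBBCBBCC ⇒ BBC·BBC·BBA·BBC·BBC·BBA·BBA·BBC·BBC·BBA·BBC·BBC·BBA·BBC·BBC·C·BBC·BBC·BBA·BBC·BBC·BBA·BBC·BBC·C·BBC·BBC·BBA·BBC·BBC·BBA·BBA·BBC·BBC·BBA·BBC·BBC·BBA·BBC·BBC·C·BBC·BBC·BBA·BBC·BBC·BBA·BBC·BBC·C·BBC·BBC·BBA·BBC·BBC·BBA·BBA·BBC·BBC·BBA·BBC·BBC·BBA·BBA
    A ↦ C
    B ↦ BBC
    C ↦ BBA

A->C, B->BBC, C->BBA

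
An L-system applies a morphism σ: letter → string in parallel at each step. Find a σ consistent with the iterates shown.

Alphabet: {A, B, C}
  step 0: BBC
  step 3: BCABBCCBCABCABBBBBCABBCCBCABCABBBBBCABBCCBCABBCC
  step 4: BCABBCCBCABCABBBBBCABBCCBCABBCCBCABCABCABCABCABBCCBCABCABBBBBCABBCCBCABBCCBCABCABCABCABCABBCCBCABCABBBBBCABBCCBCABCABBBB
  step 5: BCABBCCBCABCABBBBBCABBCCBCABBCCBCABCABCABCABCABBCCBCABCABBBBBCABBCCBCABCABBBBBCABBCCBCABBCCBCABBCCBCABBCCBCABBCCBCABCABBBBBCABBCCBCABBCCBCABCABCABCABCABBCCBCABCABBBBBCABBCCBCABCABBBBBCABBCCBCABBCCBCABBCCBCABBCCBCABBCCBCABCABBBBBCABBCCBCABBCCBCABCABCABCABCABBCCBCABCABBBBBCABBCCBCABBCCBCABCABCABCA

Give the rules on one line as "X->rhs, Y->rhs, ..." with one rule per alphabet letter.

  step 4 ⇒ step 5: BCABBCCBCABCABBBBBCABBCCBCABBCCBCABCABCABCABCABBCCBCABCABBBBBCABBCCBCABBCCBCABCABCABCABCABBCCBCABCABBBBBCABBCCBCABCABBBB ⇒ BCA·BB·CC·BCA·BCA·BB·BB·BCA·BB·CC·BCA·BB·CC·BCA·BCA·BCA·BCA·BCA·BB·CC·BCA·BCA·BB·BB·BCA·BB·CC·BCA·BCA·BB·BB·BCA·BB·CC·BCA·BB·CC·BCA·BB·CC·BCA·BB·CC·BCA·BB·CC·BCA·BCA·BB·BB·BCA·BB·CC·BCA·BB·CC·BCA·BCA·BCA·BCA·BCA·BB·CC·BCA·BCA·BB·BB·BCA·BB·CC·BCA·BCA·BB·BB·BCA·BB·CC·BCA·BB·CC·BCA·BB·CC·BCA·BB·CC·BCA·BB·CC·BCA·BCA·BB·BB·BCA·BB·CC·BCA·BB·CC·BCA·BCA·BCA·BCA·BCA·BB·CC·BCA·BCA·BB·BB·BCA·BB·CC·BCA·BB·CC·BCA·BCA·BCA·BCA
    A ↦ CC
    B ↦ BCA
    C ↦ BB

A->CC, B->BCA, C->BB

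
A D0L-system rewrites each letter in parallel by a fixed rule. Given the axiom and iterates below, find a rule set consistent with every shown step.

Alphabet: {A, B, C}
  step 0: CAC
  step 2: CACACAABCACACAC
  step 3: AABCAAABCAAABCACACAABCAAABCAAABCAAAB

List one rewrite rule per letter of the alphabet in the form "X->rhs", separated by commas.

A->CA, B->C, C->AAB

  step 2 ⇒ step 3: CACACAABCACACAC ⇒ AAB·CA·AAB·CA·AAB·CA·CA·C·AAB·CA·AAB·CA·AAB·CA·AAB
    A ↦ CA
    B ↦ C
    C ↦ AAB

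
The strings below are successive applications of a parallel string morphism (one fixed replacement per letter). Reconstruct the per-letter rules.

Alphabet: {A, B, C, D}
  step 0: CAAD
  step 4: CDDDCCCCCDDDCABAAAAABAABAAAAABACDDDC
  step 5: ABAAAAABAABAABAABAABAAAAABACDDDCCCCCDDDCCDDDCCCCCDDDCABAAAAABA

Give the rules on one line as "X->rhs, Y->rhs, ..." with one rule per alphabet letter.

A->C, B->DDD, C->ABA, D->A

  step 4 ⇒ step 5: CDDDCCCCCDDDCABAAAAABAABAAAAABACDDDC ⇒ ABA·A·A·A·ABA·ABA·ABA·ABA·ABA·A·A·A·ABA·C·DDD·C·C·C·C·C·DDD·C·C·DDD·C·C·C·C·C·DDD·C·ABA·A·A·A·ABA
    A ↦ C
    B ↦ DDD
    C ↦ ABA
    D ↦ A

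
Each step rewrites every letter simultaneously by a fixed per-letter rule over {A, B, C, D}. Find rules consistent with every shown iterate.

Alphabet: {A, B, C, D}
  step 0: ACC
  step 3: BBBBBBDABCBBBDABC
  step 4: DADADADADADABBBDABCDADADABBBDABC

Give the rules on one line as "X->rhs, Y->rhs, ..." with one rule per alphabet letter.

A->B, B->DA, C->BC, D->BB

  step 3 ⇒ step 4: BBBBBBDABCBBBDABC ⇒ DA·DA·DA·DA·DA·DA·BB·B·DA·BC·DA·DA·DA·BB·B·DA·BC
    A ↦ B
    B ↦ DA
    C ↦ BC
    D ↦ BB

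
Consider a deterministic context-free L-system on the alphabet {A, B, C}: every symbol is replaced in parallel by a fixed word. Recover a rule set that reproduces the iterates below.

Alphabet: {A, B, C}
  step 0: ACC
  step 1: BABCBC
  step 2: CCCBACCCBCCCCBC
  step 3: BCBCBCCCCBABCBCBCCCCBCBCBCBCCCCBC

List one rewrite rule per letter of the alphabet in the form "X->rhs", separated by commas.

A->BA, B->CCC, C->BC

  step 2 ⇒ step 3: CCCBACCCBCCCCBC ⇒ BC·BC·BC·CCC·BA·BC·BC·BC·CCC·BC·BC·BC·BC·CCC·BC
    A ↦ BA
    B ↦ CCC
    C ↦ BC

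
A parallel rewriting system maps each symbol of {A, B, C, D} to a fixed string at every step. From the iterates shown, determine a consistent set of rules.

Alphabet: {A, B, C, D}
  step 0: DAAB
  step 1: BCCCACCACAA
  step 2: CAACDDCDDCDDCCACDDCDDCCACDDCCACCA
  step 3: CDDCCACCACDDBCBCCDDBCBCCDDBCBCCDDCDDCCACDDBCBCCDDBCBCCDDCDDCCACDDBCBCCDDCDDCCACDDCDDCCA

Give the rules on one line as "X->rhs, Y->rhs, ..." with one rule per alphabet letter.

  step 2 ⇒ step 3: CAACDDCDDCDDCCACDDCDDCCACDDCCACCA ⇒ CDD·CCA·CCA·CDD·BC·BC·CDD·BC·BC·CDD·BC·BC·CDD·CDD·CCA·CDD·BC·BC·CDD·BC·BC·CDD·CDD·CCA·CDD·BC·BC·CDD·CDD·CCA·CDD·CDD·CCA
    A ↦ CCA
    C ↦ CDD
    D ↦ BC
  step 0 ⇒ step 1: DAAB ⇒ BC·CCA·CCA·CAA
    B ↦ CAA

A->CCA, B->CAA, C->CDD, D->BC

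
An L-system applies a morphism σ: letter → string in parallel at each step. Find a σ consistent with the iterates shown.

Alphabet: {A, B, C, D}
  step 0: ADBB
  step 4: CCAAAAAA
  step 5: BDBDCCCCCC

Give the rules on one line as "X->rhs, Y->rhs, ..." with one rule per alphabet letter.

  step 4 ⇒ step 5: CCAAAAAA ⇒ BD·BD·C·C·C·C·C·C
    A ↦ C
    C ↦ BD
    B ↦ A  (constrained at step 0)
    D ↦ A  (constrained at step 0)

A->C, B->A, C->BD, D->A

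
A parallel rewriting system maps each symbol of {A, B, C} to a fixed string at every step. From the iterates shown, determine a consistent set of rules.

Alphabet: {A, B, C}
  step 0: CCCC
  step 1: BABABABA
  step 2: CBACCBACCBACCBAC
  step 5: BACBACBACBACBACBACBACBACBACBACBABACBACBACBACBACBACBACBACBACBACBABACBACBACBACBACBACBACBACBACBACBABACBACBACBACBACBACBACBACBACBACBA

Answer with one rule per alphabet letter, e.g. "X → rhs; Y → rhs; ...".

A->C, B->CBA, C->BA

  step 1 ⇒ step 2: BABABABA ⇒ CBA·C·CBA·C·CBA·C·CBA·C
    A ↦ C
    B ↦ CBA
  step 0 ⇒ step 1: CCCC ⇒ BA·BA·BA·BA
    C ↦ BA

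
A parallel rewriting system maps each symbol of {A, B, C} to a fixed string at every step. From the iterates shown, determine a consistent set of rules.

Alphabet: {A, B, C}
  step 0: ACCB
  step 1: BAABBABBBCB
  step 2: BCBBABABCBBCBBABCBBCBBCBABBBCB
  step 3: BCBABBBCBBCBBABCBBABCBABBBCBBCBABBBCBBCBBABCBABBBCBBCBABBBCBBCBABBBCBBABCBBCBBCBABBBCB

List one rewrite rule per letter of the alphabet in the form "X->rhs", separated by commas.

  step 2 ⇒ step 3: BCBBABABCBBCBBABCBBCBBCBABBBCB ⇒ BCB·ABB·BCB·BCB·BA·BCB·BA·BCB·ABB·BCB·BCB·ABB·BCB·BCB·BA·BCB·ABB·BCB·BCB·ABB·BCB·BCB·ABB·BCB·BA·BCB·BCB·BCB·ABB·BCB
    A ↦ BA
    B ↦ BCB
    C ↦ ABB

A->BA, B->BCB, C->ABB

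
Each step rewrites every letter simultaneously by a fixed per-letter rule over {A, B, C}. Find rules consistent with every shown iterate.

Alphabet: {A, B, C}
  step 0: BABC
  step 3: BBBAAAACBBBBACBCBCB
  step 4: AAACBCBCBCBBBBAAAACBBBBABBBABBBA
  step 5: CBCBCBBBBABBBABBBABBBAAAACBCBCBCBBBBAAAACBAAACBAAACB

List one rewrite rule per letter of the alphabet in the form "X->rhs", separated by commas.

  step 4 ⇒ step 5: AAACBCBCBCBBBBAAAACBBBBABBBABBBA ⇒ CB·CB·CB·BBB·A·BBB·A·BBB·A·BBB·A·A·A·A·CB·CB·CB·CB·BBB·A·A·A·A·CB·A·A·A·CB·A·A·A·CB
    A ↦ CB
    B ↦ A
    C ↦ BBB

A->CB, B->A, C->BBB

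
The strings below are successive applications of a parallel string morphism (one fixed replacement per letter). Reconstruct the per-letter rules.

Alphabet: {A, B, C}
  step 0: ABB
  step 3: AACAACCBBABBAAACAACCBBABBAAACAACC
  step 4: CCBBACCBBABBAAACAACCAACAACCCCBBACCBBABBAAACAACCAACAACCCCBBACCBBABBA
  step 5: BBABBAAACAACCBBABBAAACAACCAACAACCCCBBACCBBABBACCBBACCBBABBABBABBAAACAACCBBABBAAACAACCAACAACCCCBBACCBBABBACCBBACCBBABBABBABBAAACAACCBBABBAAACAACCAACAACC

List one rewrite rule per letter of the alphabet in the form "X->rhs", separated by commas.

  step 4 ⇒ step 5: CCBBACCBBABBAAACAACCAACAACCCCBBACCBBABBAAACAACCAACAACCCCBBACCBBABBA ⇒ BBA·BBA·AAC·AAC·C·BBA·BBA·AAC·AAC·C·AAC·AAC·C·C·C·BBA·C·C·BBA·BBA·C·C·BBA·C·C·BBA·BBA·BBA·BBA·AAC·AAC·C·BBA·BBA·AAC·AAC·C·AAC·AAC·C·C·C·BBA·C·C·BBA·BBA·C·C·BBA·C·C·BBA·BBA·BBA·BBA·AAC·AAC·C·BBA·BBA·AAC·AAC·C·AAC·AAC·C
    A ↦ C
    B ↦ AAC
    C ↦ BBA

A->C, B->AAC, C->BBA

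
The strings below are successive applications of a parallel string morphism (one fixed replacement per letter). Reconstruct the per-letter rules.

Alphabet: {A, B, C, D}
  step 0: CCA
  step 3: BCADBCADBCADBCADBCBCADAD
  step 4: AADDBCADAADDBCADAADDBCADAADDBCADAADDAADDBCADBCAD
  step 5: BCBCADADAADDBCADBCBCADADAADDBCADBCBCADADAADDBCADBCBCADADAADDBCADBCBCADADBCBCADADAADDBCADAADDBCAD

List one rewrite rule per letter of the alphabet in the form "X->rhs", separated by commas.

A->BC, B->AA, C->DD, D->AD

  step 4 ⇒ step 5: AADDBCADAADDBCADAADDBCADAADDBCADAADDAADDBCADBCAD ⇒ BC·BC·AD·AD·AA·DD·BC·AD·BC·BC·AD·AD·AA·DD·BC·AD·BC·BC·AD·AD·AA·DD·BC·AD·BC·BC·AD·AD·AA·DD·BC·AD·BC·BC·AD·AD·BC·BC·AD·AD·AA·DD·BC·AD·AA·DD·BC·AD
    A ↦ BC
    B ↦ AA
    C ↦ DD
    D ↦ AD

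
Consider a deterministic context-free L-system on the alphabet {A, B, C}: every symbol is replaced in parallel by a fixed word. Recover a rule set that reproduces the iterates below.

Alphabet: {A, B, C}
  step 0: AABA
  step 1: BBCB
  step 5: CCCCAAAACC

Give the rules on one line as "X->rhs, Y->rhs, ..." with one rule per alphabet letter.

A->B, B->C, C->AA

  step 0 ⇒ step 1: AABA ⇒ B·B·C·B
    A ↦ B
    B ↦ C
    C ↦ AA  (constrained at step 1)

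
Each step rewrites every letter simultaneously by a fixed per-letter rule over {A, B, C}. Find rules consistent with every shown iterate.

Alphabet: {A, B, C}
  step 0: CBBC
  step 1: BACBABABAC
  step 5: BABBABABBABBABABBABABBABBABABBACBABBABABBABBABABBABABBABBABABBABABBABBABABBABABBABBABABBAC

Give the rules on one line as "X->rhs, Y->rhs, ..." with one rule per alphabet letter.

A->B, B->BA, C->BAC

  step 0 ⇒ step 1: CBBC ⇒ BAC·BA·BA·BAC
    B ↦ BA
    C ↦ BAC
    A ↦ B  (constrained at step 1)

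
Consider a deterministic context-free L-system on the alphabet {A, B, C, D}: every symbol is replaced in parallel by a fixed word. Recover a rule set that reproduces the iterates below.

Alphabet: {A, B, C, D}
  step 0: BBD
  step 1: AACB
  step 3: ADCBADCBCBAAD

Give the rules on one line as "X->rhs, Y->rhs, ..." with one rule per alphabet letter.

A->AD, B->A, C->DB, D->CB

  step 0 ⇒ step 1: BBD ⇒ A·A·CB
    B ↦ A
    D ↦ CB
    A ↦ AD  (constrained at step 1)
    C ↦ DB  (constrained at step 1)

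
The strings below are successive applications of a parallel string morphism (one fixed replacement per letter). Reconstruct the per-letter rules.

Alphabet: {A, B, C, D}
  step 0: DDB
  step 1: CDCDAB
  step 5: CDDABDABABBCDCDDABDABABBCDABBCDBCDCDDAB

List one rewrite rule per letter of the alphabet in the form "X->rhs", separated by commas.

A->D, B->AB, C->B, D->CD

  step 0 ⇒ step 1: DDB ⇒ CD·CD·AB
    B ↦ AB
    D ↦ CD
    A ↦ D  (constrained at step 1)
    C ↦ B  (constrained at step 1)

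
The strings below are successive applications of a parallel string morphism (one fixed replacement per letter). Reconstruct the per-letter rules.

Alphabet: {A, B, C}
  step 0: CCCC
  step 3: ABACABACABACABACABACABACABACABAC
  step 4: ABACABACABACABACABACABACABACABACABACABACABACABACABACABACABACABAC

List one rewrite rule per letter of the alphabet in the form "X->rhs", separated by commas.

  step 3 ⇒ step 4: ABACABACABACABACABACABACABACABAC ⇒ AB·AC·AB·AC·AB·AC·AB·AC·AB·AC·AB·AC·AB·AC·AB·AC·AB·AC·AB·AC·AB·AC·AB·AC·AB·AC·AB·AC·AB·AC·AB·AC
    A ↦ AB
    B ↦ AC
    C ↦ AC

A->AB, B->AC, C->AC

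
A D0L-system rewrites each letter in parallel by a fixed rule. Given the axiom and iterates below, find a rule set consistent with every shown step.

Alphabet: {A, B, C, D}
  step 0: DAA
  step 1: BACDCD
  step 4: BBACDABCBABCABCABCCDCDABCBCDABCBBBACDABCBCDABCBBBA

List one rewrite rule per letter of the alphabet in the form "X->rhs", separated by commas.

A->CD, B->ABC, C->B, D->BA

  step 0 ⇒ step 1: DAA ⇒ BA·CD·CD
    A ↦ CD
    D ↦ BA
    B ↦ ABC  (constrained at step 1)
    C ↦ B  (constrained at step 1)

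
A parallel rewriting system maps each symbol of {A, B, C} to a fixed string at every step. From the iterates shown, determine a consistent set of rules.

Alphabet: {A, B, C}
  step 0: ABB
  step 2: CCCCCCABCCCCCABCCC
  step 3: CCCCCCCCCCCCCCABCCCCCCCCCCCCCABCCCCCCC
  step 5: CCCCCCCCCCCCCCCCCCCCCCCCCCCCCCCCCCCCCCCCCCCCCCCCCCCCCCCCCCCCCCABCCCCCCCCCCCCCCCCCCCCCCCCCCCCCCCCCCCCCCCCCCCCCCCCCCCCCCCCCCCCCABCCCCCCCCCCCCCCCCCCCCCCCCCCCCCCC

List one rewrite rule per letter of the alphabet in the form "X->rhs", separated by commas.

  step 2 ⇒ step 3: CCCCCCABCCCCCABCCC ⇒ CC·CC·CC·CC·CC·CC·CC·ABC·CC·CC·CC·CC·CC·CC·ABC·CC·CC·CC
    A ↦ CC
    B ↦ ABC
    C ↦ CC

A->CC, B->ABC, C->CC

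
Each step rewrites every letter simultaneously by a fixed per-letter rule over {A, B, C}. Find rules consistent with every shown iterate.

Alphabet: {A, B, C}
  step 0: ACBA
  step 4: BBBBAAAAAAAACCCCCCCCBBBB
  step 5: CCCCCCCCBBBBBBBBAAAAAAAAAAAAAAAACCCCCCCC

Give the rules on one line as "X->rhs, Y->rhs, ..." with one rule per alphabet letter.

A->B, B->CC, C->AA

  step 4 ⇒ step 5: BBBBAAAAAAAACCCCCCCCBBBB ⇒ CC·CC·CC·CC·B·B·B·B·B·B·B·B·AA·AA·AA·AA·AA·AA·AA·AA·CC·CC·CC·CC
    A ↦ B
    B ↦ CC
    C ↦ AA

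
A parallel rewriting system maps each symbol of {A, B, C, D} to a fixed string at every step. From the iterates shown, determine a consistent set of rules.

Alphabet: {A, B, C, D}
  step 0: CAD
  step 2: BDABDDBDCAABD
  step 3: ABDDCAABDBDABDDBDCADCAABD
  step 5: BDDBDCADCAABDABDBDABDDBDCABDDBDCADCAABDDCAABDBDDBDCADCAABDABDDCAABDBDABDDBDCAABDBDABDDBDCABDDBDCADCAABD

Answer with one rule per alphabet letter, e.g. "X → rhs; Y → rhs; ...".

A->DCA, B->A, C->DB, D->BD

  step 2 ⇒ step 3: BDABDDBDCAABD ⇒ A·BD·DCA·A·BD·BD·A·BD·DB·DCA·DCA·A·BD
    A ↦ DCA
    B ↦ A
    C ↦ DB
    D ↦ BD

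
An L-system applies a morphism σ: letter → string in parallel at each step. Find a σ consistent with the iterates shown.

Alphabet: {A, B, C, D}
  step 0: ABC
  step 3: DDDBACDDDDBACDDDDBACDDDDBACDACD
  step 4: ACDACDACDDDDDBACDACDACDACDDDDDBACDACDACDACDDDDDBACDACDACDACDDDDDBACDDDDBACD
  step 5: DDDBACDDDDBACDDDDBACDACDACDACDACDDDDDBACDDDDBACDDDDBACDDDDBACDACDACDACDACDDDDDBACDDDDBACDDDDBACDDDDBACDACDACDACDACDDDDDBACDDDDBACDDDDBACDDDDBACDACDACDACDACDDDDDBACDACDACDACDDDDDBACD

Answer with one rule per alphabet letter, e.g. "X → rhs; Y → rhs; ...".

A->DDD, B->D, C->B, D->ACD

  step 4 ⇒ step 5: ACDACDACDDDDDBACDACDACDACDDDDDBACDACDACDACDDDDDBACDACDACDACDDDDDBACDDDDBACD ⇒ DDD·B·ACD·DDD·B·ACD·DDD·B·ACD·ACD·ACD·ACD·ACD·D·DDD·B·ACD·DDD·B·ACD·DDD·B·ACD·DDD·B·ACD·ACD·ACD·ACD·ACD·D·DDD·B·ACD·DDD·B·ACD·DDD·B·ACD·DDD·B·ACD·ACD·ACD·ACD·ACD·D·DDD·B·ACD·DDD·B·ACD·DDD·B·ACD·DDD·B·ACD·ACD·ACD·ACD·ACD·D·DDD·B·ACD·ACD·ACD·ACD·D·DDD·B·ACD
    A ↦ DDD
    B ↦ D
    C ↦ B
    D ↦ ACD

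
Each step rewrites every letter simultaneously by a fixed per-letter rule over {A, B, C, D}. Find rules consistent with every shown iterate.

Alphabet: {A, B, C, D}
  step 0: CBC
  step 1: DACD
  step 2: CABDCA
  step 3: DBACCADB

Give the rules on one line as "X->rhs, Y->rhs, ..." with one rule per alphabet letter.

  step 2 ⇒ step 3: CABDCA ⇒ D·B·AC·CA·D·B
    A ↦ B
    B ↦ AC
    C ↦ D
    D ↦ CA

A->B, B->AC, C->D, D->CA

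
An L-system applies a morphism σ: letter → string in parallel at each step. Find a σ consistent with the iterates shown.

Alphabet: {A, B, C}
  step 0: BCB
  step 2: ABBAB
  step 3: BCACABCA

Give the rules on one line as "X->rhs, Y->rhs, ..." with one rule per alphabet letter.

A->B, B->CA, C->A

  step 2 ⇒ step 3: ABBAB ⇒ B·CA·CA·B·CA
    A ↦ B
    B ↦ CA
    C ↦ A  (constrained at step 0)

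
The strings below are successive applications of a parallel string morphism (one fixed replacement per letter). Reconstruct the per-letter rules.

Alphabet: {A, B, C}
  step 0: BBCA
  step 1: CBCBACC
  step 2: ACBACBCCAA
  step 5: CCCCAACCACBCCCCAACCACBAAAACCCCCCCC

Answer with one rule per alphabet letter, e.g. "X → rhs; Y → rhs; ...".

A->CC, B->CB, C->A

  step 1 ⇒ step 2: CBCBACC ⇒ A·CB·A·CB·CC·A·A
    A ↦ CC
    B ↦ CB
    C ↦ A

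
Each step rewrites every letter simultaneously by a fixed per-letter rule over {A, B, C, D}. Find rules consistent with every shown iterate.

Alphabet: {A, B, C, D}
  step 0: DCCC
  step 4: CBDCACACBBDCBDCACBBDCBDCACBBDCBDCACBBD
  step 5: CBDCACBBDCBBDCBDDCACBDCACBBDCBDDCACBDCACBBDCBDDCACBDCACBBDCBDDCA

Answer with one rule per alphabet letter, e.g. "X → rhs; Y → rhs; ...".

  step 4 ⇒ step 5: CBDCACACBBDCBDCACBBDCBDCACBBDCBDCACBBD ⇒ CB·D·CA·CB·BD·CB·BD·CB·D·D·CA·CB·D·CA·CB·BD·CB·D·D·CA·CB·D·CA·CB·BD·CB·D·D·CA·CB·D·CA·CB·BD·CB·D·D·CA
    A ↦ BD
    B ↦ D
    C ↦ CB
    D ↦ CA

A->BD, B->D, C->CB, D->CA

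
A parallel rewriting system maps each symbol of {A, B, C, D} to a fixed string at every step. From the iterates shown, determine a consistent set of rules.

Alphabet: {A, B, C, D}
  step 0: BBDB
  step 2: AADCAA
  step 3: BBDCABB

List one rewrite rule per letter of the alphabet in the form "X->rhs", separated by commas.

A->B, B->C, C->A, D->DC

  step 2 ⇒ step 3: AADCAA ⇒ B·B·DC·A·B·B
    A ↦ B
    C ↦ A
    D ↦ DC
    B ↦ C  (constrained at step 0)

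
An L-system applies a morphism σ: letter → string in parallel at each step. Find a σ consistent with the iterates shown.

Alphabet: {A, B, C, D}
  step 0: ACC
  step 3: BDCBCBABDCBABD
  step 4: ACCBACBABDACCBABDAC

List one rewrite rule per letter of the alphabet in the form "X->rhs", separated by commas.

  step 3 ⇒ step 4: BDCBCBABDCBABD ⇒ A·C·CB·A·CB·A·BD·A·C·CB·A·BD·A·C
    A ↦ BD
    B ↦ A
    C ↦ CB
    D ↦ C

A->BD, B->A, C->CB, D->C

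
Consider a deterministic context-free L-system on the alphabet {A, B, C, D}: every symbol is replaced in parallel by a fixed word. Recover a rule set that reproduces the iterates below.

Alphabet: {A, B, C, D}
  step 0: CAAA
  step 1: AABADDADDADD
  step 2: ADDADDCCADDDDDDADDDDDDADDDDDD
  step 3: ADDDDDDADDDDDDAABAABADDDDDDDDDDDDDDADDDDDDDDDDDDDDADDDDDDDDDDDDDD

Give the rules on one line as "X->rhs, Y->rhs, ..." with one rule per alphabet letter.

  step 2 ⇒ step 3: ADDADDCCADDDDDDADDDDDDADDDDDD ⇒ ADD·DD·DD·ADD·DD·DD·AAB·AAB·ADD·DD·DD·DD·DD·DD·DD·ADD·DD·DD·DD·DD·DD·DD·ADD·DD·DD·DD·DD·DD·DD
    A ↦ ADD
    C ↦ AAB
    D ↦ DD
  step 1 ⇒ step 2: AABADDADDADD ⇒ ADD·ADD·CC·ADD·DD·DD·ADD·DD·DD·ADD·DD·DD
    B ↦ CC

A->ADD, B->CC, C->AAB, D->DD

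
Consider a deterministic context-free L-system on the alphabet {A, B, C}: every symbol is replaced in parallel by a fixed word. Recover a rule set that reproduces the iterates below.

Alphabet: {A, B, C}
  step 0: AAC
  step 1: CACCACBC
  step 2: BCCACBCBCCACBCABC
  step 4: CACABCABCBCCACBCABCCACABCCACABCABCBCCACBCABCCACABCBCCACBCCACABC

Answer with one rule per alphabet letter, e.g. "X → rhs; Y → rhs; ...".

  step 1 ⇒ step 2: CACCACBC ⇒ BC·CAC·BC·BC·CAC·BC·A·BC
    A ↦ CAC
    B ↦ A
    C ↦ BC

A->CAC, B->A, C->BC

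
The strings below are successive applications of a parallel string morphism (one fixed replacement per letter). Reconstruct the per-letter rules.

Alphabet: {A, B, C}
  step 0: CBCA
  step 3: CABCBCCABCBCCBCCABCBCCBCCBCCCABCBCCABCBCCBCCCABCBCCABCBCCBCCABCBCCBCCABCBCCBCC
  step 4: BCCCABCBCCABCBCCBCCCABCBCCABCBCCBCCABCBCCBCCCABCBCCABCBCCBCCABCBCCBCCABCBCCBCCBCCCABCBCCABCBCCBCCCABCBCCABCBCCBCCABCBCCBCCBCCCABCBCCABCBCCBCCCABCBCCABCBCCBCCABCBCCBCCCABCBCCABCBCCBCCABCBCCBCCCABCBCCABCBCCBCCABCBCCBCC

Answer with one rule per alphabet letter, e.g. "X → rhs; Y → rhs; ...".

A->C, B->ABC, C->BCC

  step 3 ⇒ step 4: CABCBCCABCBCCBCCABCBCCBCCBCCCABCBCCABCBCCBCCCABCBCCABCBCCBCCABCBCCBCCABCBCCBCC ⇒ BCC·C·ABC·BCC·ABC·BCC·BCC·C·ABC·BCC·ABC·BCC·BCC·ABC·BCC·BCC·C·ABC·BCC·ABC·BCC·BCC·ABC·BCC·BCC·ABC·BCC·BCC·BCC·C·ABC·BCC·ABC·BCC·BCC·C·ABC·BCC·ABC·BCC·BCC·ABC·BCC·BCC·BCC·C·ABC·BCC·ABC·BCC·BCC·C·ABC·BCC·ABC·BCC·BCC·ABC·BCC·BCC·C·ABC·BCC·ABC·BCC·BCC·ABC·BCC·BCC·C·ABC·BCC·ABC·BCC·BCC·ABC·BCC·BCC
    A ↦ C
    B ↦ ABC
    C ↦ BCC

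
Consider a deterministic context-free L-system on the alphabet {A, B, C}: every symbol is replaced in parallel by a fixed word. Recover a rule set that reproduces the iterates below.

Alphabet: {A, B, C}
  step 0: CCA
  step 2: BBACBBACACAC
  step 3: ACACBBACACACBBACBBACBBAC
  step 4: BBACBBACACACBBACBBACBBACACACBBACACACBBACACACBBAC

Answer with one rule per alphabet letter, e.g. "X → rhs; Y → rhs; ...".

A->BB, B->AC, C->AC

  step 3 ⇒ step 4: ACACBBACACACBBACBBACBBAC ⇒ BB·AC·BB·AC·AC·AC·BB·AC·BB·AC·BB·AC·AC·AC·BB·AC·AC·AC·BB·AC·AC·AC·BB·AC
    A ↦ BB
    B ↦ AC
    C ↦ AC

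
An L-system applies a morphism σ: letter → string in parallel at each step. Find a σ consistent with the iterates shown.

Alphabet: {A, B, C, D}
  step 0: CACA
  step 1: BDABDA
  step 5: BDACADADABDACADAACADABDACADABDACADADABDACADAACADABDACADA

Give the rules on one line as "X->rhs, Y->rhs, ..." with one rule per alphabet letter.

A->DA, B->A, C->B, D->CA

  step 0 ⇒ step 1: CACA ⇒ B·DA·B·DA
    A ↦ DA
    C ↦ B
    B ↦ A  (constrained at step 1)
    D ↦ CA  (constrained at step 1)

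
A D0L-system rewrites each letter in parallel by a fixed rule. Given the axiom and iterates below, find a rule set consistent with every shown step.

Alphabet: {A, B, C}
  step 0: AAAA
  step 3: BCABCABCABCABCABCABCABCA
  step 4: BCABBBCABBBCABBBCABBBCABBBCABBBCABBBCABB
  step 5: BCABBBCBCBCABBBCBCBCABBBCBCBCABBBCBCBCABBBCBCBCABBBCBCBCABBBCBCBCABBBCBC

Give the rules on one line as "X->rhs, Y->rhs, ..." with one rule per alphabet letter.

A->BB, B->BC, C->A

  step 4 ⇒ step 5: BCABBBCABBBCABBBCABBBCABBBCABBBCABBBCABB ⇒ BC·A·BB·BC·BC·BC·A·BB·BC·BC·BC·A·BB·BC·BC·BC·A·BB·BC·BC·BC·A·BB·BC·BC·BC·A·BB·BC·BC·BC·A·BB·BC·BC·BC·A·BB·BC·BC
    A ↦ BB
    B ↦ BC
    C ↦ A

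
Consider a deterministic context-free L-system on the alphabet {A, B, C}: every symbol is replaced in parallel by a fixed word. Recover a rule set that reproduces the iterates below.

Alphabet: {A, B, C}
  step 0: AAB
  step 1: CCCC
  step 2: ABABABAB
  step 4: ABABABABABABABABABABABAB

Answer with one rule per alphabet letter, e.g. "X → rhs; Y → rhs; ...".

A->C, B->CC, C->AB

  step 1 ⇒ step 2: CCCC ⇒ AB·AB·AB·AB
    C ↦ AB
  step 0 ⇒ step 1: AAB ⇒ C·C·CC
    A ↦ C
  step 0 ⇒ step 1: AAB ⇒ C·C·CC
    B ↦ CC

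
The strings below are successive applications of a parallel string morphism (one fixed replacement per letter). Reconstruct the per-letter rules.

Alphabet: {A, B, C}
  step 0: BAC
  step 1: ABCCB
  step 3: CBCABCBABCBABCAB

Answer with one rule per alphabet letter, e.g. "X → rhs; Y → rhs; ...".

A->C, B->AB, C->CB

  step 0 ⇒ step 1: BAC ⇒ AB·C·CB
    A ↦ C
    B ↦ AB
    C ↦ CB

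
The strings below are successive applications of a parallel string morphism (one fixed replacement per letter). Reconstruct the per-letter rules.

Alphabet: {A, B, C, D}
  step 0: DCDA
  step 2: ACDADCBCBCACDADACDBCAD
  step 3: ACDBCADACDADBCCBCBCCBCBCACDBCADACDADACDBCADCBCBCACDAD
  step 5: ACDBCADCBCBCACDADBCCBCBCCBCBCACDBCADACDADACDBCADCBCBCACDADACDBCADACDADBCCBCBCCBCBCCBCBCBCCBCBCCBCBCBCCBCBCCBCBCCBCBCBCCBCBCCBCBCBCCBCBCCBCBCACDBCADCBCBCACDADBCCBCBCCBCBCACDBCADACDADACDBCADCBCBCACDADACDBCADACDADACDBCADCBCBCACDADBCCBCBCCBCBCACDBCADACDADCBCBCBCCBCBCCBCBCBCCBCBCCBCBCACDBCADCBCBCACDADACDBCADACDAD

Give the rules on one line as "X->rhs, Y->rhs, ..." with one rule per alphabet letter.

A->ACD, B->CBC, C->BC, D->AD

  step 2 ⇒ step 3: ACDADCBCBCACDADACDBCAD ⇒ ACD·BC·AD·ACD·AD·BC·CBC·BC·CBC·BC·ACD·BC·AD·ACD·AD·ACD·BC·AD·CBC·BC·ACD·AD
    A ↦ ACD
    B ↦ CBC
    C ↦ BC
    D ↦ AD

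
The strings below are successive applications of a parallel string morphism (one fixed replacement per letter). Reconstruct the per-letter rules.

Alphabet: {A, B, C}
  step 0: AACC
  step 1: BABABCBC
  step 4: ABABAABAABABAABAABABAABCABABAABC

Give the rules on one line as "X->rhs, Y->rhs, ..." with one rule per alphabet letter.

  step 0 ⇒ step 1: AACC ⇒ BA·BA·BC·BC
    A ↦ BA
    C ↦ BC
    B ↦ A  (constrained at step 1)

A->BA, B->A, C->BC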